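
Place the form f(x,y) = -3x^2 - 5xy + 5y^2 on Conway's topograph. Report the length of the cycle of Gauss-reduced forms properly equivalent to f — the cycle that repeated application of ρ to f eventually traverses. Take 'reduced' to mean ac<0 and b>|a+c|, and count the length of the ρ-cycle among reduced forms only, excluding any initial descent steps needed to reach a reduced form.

D = 85, ⌊√D⌋ = 9
descent: ρ → (5,5,-3)  [lands on river]
river: ρ → (-3,7,3)
river: ρ → (3,5,-5)
river: ρ → (-5,5,3)
river: ρ → (3,7,-3)
river: ρ → (-3,5,5)
ρ-cycle length = 6 (tail of 1 descent step not counted)

6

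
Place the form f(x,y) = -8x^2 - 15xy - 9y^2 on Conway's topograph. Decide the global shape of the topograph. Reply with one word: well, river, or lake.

D = b²−4ac = (-15)² − 4·(-8)·(-9) = -63
D < 0 ⇒ definite ⇒ every region one sign ⇒ single well

well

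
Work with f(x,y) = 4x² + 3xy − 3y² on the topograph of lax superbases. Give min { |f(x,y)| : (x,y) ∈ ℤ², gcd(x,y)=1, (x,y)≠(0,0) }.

river: ρ → (-3,3,4)
river: ρ → (4,5,-2)
river: ρ → (-2,7,1)
river: ρ → (1,7,-2)
river: ρ → (-2,5,4)
river: ρ → (4,3,-3)
closes: descent 0, river 6
min |a| on river = 1

1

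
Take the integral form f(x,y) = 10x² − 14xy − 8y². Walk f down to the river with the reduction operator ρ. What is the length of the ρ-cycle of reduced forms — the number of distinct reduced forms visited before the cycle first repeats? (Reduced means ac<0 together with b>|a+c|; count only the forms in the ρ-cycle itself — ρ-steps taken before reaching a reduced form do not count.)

D = 516, ⌊√D⌋ = 22
descent: ρ → (-8,14,10)  [lands on river]
river: ρ → (10,6,-12)
river: ρ → (-12,18,4)
river: ρ → (4,22,-2)
river: ρ → (-2,22,4)
river: ρ → (4,18,-12)
river: ρ → (-12,6,10)
river: ρ → (10,14,-8)
river: ρ → (-8,18,6)
river: ρ → (6,18,-8)
ρ-cycle length = 10 (tail of 1 descent step not counted)

10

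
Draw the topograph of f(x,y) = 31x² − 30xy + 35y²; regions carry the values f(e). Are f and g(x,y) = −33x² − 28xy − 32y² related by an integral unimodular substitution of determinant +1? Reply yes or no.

D₁ = -3440, D₂ = -3440
f: reduced (well bottom): (31,-30,35) with a≤c, −a<b≤a
g is negative-definite; reduce −g:
−g: flip: (33,28,32)→(32,-28,33)
−g: reduced (well bottom): (32,-28,33) with a≤c, −a<b≤a
flip sign back: reduced form of g is (-32,28,-33)
reduced forms (31, -30, 35) vs (-32, 28, -33) ⇒ inequivalent

no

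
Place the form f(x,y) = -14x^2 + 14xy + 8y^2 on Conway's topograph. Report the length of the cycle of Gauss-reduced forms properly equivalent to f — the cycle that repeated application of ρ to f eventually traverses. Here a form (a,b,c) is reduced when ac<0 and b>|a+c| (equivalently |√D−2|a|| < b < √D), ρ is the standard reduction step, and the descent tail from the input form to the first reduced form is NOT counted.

D = 644, ⌊√D⌋ = 25
river: ρ → (8,18,-10)
river: ρ → (-10,22,4)
river: ρ → (4,18,-20)
river: ρ → (-20,22,2)
river: ρ → (2,22,-20)
river: ρ → (-20,18,4)
river: ρ → (4,22,-10)
river: ρ → (-10,18,8)
river: ρ → (8,14,-14)
river: ρ → (-14,14,8)
ρ-cycle length = 10 (tail of 0 descent steps not counted)

10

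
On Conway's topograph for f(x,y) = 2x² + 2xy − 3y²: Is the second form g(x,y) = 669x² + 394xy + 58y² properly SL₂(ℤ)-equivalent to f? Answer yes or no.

D₁ = 28, D₂ = 28
river cycle of f (length 4): (-3, 4, 1), (1, 4, -3), (-3, 2, 2), (2, 2, -3)
river cycle of g (length 4): (1, 4, -3), (-3, 2, 2), (2, 2, -3), (-3, 4, 1)
cycles coincide ⇒ equivalent

yes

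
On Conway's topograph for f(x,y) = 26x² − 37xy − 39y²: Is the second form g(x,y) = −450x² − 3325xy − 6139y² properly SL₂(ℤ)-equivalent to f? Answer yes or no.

D₁ = 5425, D₂ = 5425
river cycle of f (length 42): (-39, 37, 26), (26, 67, -9), (-9, 59, 54), (54, 49, -14), (-14, 63, 26), (26, 41, -36), (-36, 31, 31), (31, 31, -36), (-36, 41, 26), (26, 63, -14), … (32 more)
river cycle of g (length 42): (-39, 37, 26), (26, 67, -9), (-9, 59, 54), (54, 49, -14), (-14, 63, 26), (26, 41, -36), (-36, 31, 31), (31, 31, -36), (-36, 41, 26), (26, 63, -14), … (32 more)
cycles coincide ⇒ equivalent

yes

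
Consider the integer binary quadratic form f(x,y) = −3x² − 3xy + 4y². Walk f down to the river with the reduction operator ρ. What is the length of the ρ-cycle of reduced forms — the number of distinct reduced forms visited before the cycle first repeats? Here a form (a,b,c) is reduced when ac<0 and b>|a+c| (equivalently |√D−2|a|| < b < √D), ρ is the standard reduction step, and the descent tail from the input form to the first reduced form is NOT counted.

D = 57, ⌊√D⌋ = 7
descent: ρ → (4,3,-3)  [lands on river]
river: ρ → (-3,3,4)
river: ρ → (4,5,-2)
river: ρ → (-2,7,1)
river: ρ → (1,7,-2)
river: ρ → (-2,5,4)
ρ-cycle length = 6 (tail of 1 descent step not counted)

6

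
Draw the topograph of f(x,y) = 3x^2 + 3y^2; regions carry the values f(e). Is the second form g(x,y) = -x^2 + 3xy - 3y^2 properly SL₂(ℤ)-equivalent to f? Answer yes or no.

D₁ = -36, D₂ = -3
discriminants differ ⇒ not SL₂(ℤ)-equivalent

no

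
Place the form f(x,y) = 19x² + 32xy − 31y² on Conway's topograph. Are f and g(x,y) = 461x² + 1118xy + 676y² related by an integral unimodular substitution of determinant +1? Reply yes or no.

D₁ = 3380, D₂ = 3380
river cycle of f (length 22): (-31, 30, 20), (20, 50, -11), (-11, 38, 44), (44, 50, -5), (-5, 50, 44), (44, 38, -11), (-11, 50, 20), (20, 30, -31), (-31, 32, 19), (19, 44, -19), … (12 more)
river cycle of g (length 22): (19, 32, -31), (-31, 30, 20), (20, 50, -11), (-11, 38, 44), (44, 50, -5), (-5, 50, 44), (44, 38, -11), (-11, 50, 20), (20, 30, -31), (-31, 32, 19), … (12 more)
cycles coincide ⇒ equivalent

yes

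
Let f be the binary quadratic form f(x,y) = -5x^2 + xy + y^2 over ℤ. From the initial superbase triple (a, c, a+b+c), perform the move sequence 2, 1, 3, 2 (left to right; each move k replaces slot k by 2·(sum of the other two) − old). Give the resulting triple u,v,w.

start (-5,1,-3) = (f(1,0),f(0,1),f(1,1))
replace slot 2: 2·((-5)+(-3)) − 1 = -17 → (-5,-17,-3)
replace slot 1: 2·((-17)+(-3)) − (-5) = -35 → (-35,-17,-3)
replace slot 3: 2·((-35)+(-17)) − (-3) = -101 → (-35,-17,-101)
replace slot 2: 2·((-35)+(-101)) − (-17) = -255 → (-35,-255,-101)

-35,-255,-101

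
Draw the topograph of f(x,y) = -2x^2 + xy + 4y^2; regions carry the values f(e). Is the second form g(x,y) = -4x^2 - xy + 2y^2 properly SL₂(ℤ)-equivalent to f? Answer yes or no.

D₁ = 33, D₂ = 33
river cycle of f (length 4): (-2, 5, 1), (1, 5, -2), (-2, 3, 3), (3, 3, -2)
river cycle of g (length 4): (2, 5, -1), (-1, 5, 2), (2, 3, -3), (-3, 3, 2)
cycles differ ⇒ inequivalent

no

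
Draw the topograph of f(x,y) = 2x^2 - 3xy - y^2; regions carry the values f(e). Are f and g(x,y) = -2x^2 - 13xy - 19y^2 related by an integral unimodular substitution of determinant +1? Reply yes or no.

D₁ = 17, D₂ = 17
river cycle of f (length 6): (-1, 3, 2), (2, 1, -2), (-2, 3, 1), (1, 3, -2), (-2, 1, 2), (2, 3, -1)
river cycle of g (length 6): (-2, 3, 1), (1, 3, -2), (-2, 1, 2), (2, 3, -1), (-1, 3, 2), (2, 1, -2)
cycles coincide ⇒ equivalent

yes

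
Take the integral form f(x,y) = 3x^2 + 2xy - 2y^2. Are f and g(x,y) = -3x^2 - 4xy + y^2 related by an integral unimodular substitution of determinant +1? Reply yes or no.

D₁ = 28, D₂ = 28
river cycle of f (length 4): (-2, 2, 3), (3, 4, -1), (-1, 4, 3), (3, 2, -2)
river cycle of g (length 4): (1, 4, -3), (-3, 2, 2), (2, 2, -3), (-3, 4, 1)
cycles differ ⇒ inequivalent

no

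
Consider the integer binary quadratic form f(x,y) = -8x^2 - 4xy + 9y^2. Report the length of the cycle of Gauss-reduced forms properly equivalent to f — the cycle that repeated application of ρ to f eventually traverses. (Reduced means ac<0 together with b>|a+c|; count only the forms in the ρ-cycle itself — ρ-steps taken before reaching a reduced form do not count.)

D = 304, ⌊√D⌋ = 17
descent: ρ → (9,4,-8)  [lands on river]
river: ρ → (-8,12,5)
river: ρ → (5,8,-12)
river: ρ → (-12,16,1)
river: ρ → (1,16,-12)
river: ρ → (-12,8,5)
river: ρ → (5,12,-8)
river: ρ → (-8,4,9)
river: ρ → (9,14,-3)
river: ρ → (-3,16,4)
river: ρ → (4,16,-3)
river: ρ → (-3,14,9)
ρ-cycle length = 12 (tail of 1 descent step not counted)

12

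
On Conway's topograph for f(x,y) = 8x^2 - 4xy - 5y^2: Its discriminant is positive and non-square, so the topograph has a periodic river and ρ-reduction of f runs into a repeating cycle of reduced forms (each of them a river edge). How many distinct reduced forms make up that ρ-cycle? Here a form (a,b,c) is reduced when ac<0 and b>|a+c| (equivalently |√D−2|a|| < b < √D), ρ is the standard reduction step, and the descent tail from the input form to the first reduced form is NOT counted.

D = 176, ⌊√D⌋ = 13
descent: ρ → (-5,4,8)  [lands on river]
river: ρ → (8,12,-1)
river: ρ → (-1,12,8)
river: ρ → (8,4,-5)
river: ρ → (-5,6,7)
river: ρ → (7,8,-4)
river: ρ → (-4,8,7)
river: ρ → (7,6,-5)
ρ-cycle length = 8 (tail of 1 descent step not counted)

8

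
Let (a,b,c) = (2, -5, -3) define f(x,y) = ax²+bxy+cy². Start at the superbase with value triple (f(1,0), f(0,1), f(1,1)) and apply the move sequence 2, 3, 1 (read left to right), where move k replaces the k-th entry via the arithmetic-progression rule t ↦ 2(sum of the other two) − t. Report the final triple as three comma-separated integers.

start (2,-3,-6) = (f(1,0),f(0,1),f(1,1))
replace slot 2: 2·(2+(-6)) − (-3) = -5 → (2,-5,-6)
replace slot 3: 2·(2+(-5)) − (-6) = 0 → (2,-5,0)
replace slot 1: 2·((-5)+0) − 2 = -12 → (-12,-5,0)

-12,-5,0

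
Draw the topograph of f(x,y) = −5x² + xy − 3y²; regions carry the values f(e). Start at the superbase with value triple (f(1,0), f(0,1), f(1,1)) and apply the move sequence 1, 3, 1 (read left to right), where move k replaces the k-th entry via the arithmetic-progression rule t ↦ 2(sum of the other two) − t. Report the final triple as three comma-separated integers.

start (-5,-3,-7) = (f(1,0),f(0,1),f(1,1))
replace slot 1: 2·((-3)+(-7)) − (-5) = -15 → (-15,-3,-7)
replace slot 3: 2·((-15)+(-3)) − (-7) = -29 → (-15,-3,-29)
replace slot 1: 2·((-3)+(-29)) − (-15) = -49 → (-49,-3,-29)

-49,-3,-29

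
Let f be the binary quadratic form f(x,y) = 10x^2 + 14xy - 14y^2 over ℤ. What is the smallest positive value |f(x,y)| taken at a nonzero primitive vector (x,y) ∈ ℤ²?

river: ρ → (-14,14,10)
river: ρ → (10,26,-2)
river: ρ → (-2,26,10)
river: ρ → (10,14,-14)
closes: descent 0, river 4
min |a| on river = 2

2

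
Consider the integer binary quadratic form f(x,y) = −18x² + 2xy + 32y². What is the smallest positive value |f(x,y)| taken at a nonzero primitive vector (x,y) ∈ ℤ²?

descent: ρ → (32,-2,-18)
descent: ρ → (-18,38,12)  [lands on river]
river: ρ → (12,34,-24)
river: ρ → (-24,14,22)
river: ρ → (22,30,-16)
river: ρ → (-16,34,18)
river: ρ → (18,38,-12)
river: ρ → (-12,34,24)
river: ρ → (24,14,-22)
river: ρ → (-22,30,16)
river: ρ → (16,34,-18)
closes: descent 2, river 10
min |a| on river = 12

12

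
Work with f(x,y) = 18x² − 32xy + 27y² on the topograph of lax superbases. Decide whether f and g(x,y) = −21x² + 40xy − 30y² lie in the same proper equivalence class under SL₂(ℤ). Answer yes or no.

D₁ = -920, D₂ = -920
f: translate: b→4 (≡-32 mod 36), so (18,-32,27)→(18,4,13)
f: flip: (18,4,13)→(13,-4,18)
f: reduced (well bottom): (13,-4,18) with a≤c, −a<b≤a
g is negative-definite; reduce −g:
−g: translate: b→2 (≡-40 mod 42), so (21,-40,30)→(21,2,11)
−g: flip: (21,2,11)→(11,-2,21)
−g: reduced (well bottom): (11,-2,21) with a≤c, −a<b≤a
flip sign back: reduced form of g is (-11,2,-21)
reduced forms (13, -4, 18) vs (-11, 2, -21) ⇒ inequivalent

no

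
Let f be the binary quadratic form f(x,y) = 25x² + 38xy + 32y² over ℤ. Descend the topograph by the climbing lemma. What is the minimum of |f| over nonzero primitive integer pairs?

translate: b→-12 (≡38 mod 50), so (25,38,32)→(25,-12,19)
flip: (25,-12,19)→(19,12,25)
reduced (well bottom): (19,12,25) with a≤c, −a<b≤a
well minimum = a = 19

19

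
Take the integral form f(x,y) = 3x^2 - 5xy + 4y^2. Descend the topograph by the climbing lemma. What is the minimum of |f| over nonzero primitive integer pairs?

translate: b→1 (≡-5 mod 6), so (3,-5,4)→(3,1,2)
flip: (3,1,2)→(2,-1,3)
reduced (well bottom): (2,-1,3) with a≤c, −a<b≤a
well minimum = a = 2

2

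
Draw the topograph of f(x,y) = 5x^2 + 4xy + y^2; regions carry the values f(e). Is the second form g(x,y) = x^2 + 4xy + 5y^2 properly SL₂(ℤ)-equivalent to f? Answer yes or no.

D₁ = -4, D₂ = -4
f: flip: (5,4,1)→(1,-4,5)
f: translate: b→0 (≡-4 mod 2), so (1,-4,5)→(1,0,1)
f: reduced (well bottom): (1,0,1) with a≤c, −a<b≤a
g: translate: b→0 (≡4 mod 2), so (1,4,5)→(1,0,1)
g: reduced (well bottom): (1,0,1) with a≤c, −a<b≤a
reduced forms (1, 0, 1) vs (1, 0, 1) ⇒ equivalent

yes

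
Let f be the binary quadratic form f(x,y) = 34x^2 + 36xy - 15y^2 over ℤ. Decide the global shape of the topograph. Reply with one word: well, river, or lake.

D = b²−4ac = 36² − 4·34·(-15) = 3336
D > 0 non-square ⇒ indefinite ⇒ periodic river

river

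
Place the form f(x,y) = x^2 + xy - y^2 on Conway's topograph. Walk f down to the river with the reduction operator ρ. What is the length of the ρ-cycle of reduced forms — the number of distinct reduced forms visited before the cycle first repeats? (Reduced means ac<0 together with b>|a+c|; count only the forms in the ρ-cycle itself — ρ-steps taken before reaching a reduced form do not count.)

D = 5, ⌊√D⌋ = 2
river: ρ → (-1,1,1)
river: ρ → (1,1,-1)
ρ-cycle length = 2 (tail of 0 descent steps not counted)

2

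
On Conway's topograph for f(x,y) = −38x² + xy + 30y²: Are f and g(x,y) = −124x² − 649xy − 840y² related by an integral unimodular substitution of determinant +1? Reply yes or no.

D₁ = 4561, D₂ = 4561
river cycle of f (length 214): (30, 59, -9), (-9, 67, 2), (2, 65, -42), (-42, 19, 25), (25, 31, -36), (-36, 41, 20), (20, 39, -38), (-38, 37, 21), (21, 47, -28), (-28, 65, 3), … (204 more)
river cycle of g (length 214): (-9, 67, 2), (2, 65, -42), (-42, 19, 25), (25, 31, -36), (-36, 41, 20), (20, 39, -38), (-38, 37, 21), (21, 47, -28), (-28, 65, 3), (3, 67, -6), … (204 more)
cycles coincide ⇒ equivalent

yes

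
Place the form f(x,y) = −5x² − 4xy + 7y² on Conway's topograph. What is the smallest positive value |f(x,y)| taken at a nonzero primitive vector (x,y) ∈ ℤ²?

descent: ρ → (7,4,-5)  [lands on river]
river: ρ → (-5,6,6)
river: ρ → (6,6,-5)
river: ρ → (-5,4,7)
river: ρ → (7,10,-2)
river: ρ → (-2,10,7)
closes: descent 1, river 6
min |a| on river = 2

2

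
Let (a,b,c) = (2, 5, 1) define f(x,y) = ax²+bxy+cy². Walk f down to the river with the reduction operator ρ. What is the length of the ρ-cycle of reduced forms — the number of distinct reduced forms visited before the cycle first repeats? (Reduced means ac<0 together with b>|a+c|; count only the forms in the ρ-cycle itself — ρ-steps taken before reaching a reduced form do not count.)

D = 17, ⌊√D⌋ = 4
descent: ρ → (1,3,-2)  [lands on river]
river: ρ → (-2,1,2)
river: ρ → (2,3,-1)
river: ρ → (-1,3,2)
river: ρ → (2,1,-2)
river: ρ → (-2,3,1)
ρ-cycle length = 6 (tail of 1 descent step not counted)

6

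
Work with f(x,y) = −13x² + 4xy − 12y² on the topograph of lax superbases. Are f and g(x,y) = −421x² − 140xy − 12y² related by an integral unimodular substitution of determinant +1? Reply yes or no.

D₁ = -608, D₂ = -608
f is negative-definite; reduce −f:
−f: flip: (13,-4,12)→(12,4,13)
−f: reduced (well bottom): (12,4,13) with a≤c, −a<b≤a
flip sign back: reduced form of f is (-12,-4,-13)
g is negative-definite; reduce −g:
−g: flip: (421,140,12)→(12,-140,421)
−g: translate: b→4 (≡-140 mod 24), so (12,-140,421)→(12,4,13)
−g: reduced (well bottom): (12,4,13) with a≤c, −a<b≤a
flip sign back: reduced form of g is (-12,-4,-13)
reduced forms (-12, -4, -13) vs (-12, -4, -13) ⇒ equivalent

yes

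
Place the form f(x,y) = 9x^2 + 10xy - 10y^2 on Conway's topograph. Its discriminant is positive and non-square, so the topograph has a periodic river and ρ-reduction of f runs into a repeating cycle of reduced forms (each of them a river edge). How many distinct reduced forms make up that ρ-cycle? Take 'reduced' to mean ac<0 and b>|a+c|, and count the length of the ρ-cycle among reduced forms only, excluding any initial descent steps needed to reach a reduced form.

D = 460, ⌊√D⌋ = 21
river: ρ → (-10,10,9)
river: ρ → (9,8,-11)
river: ρ → (-11,14,6)
river: ρ → (6,10,-15)
river: ρ → (-15,20,1)
river: ρ → (1,20,-15)
river: ρ → (-15,10,6)
river: ρ → (6,14,-11)
river: ρ → (-11,8,9)
river: ρ → (9,10,-10)
ρ-cycle length = 10 (tail of 0 descent steps not counted)

10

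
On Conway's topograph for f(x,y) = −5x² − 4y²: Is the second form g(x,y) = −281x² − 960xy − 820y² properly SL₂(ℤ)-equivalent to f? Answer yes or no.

D₁ = -80, D₂ = -80
f is negative-definite; reduce −f:
−f: flip: (5,0,4)→(4,0,5)
−f: reduced (well bottom): (4,0,5) with a≤c, −a<b≤a
flip sign back: reduced form of f is (-4,0,-5)
g is negative-definite; reduce −g:
−g: translate: b→-164 (≡960 mod 562), so (281,960,820)→(281,-164,24)
−g: flip: (281,-164,24)→(24,164,281)
−g: translate: b→20 (≡164 mod 48), so (24,164,281)→(24,20,5)
−g: flip: (24,20,5)→(5,-20,24)
−g: translate: b→0 (≡-20 mod 10), so (5,-20,24)→(5,0,4)
−g: flip: (5,0,4)→(4,0,5)
−g: reduced (well bottom): (4,0,5) with a≤c, −a<b≤a
flip sign back: reduced form of g is (-4,0,-5)
reduced forms (-4, 0, -5) vs (-4, 0, -5) ⇒ equivalent

yes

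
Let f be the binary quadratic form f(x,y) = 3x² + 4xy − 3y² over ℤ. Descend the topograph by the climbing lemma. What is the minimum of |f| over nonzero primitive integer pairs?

river: ρ → (-3,2,4)
river: ρ → (4,6,-1)
river: ρ → (-1,6,4)
river: ρ → (4,2,-3)
river: ρ → (-3,4,3)
river: ρ → (3,2,-4)
river: ρ → (-4,6,1)
river: ρ → (1,6,-4)
river: ρ → (-4,2,3)
river: ρ → (3,4,-3)
closes: descent 0, river 10
min |a| on river = 1

1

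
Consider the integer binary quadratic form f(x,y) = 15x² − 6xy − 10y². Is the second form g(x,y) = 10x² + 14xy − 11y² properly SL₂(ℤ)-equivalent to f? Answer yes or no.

D₁ = 636, D₂ = 636
river cycle of f (length 10): (-10, 6, 15), (15, 24, -1), (-1, 24, 15), (15, 6, -10), (-10, 14, 11), (11, 8, -13), (-13, 18, 6), (6, 18, -13), (-13, 8, 11), (11, 14, -10)
river cycle of g (length 10): (-11, 8, 13), (13, 18, -6), (-6, 18, 13), (13, 8, -11), (-11, 14, 10), (10, 6, -15), (-15, 24, 1), (1, 24, -15), (-15, 6, 10), (10, 14, -11)
cycles differ ⇒ inequivalent

no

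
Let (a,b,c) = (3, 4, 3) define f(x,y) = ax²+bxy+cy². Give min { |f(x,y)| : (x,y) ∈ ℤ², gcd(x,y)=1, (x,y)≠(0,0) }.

translate: b→-2 (≡4 mod 6), so (3,4,3)→(3,-2,2)
flip: (3,-2,2)→(2,2,3)
reduced (well bottom): (2,2,3) with a≤c, −a<b≤a
well minimum = a = 2

2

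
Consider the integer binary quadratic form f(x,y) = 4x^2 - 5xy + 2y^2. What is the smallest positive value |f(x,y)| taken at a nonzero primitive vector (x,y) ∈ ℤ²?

translate: b→3 (≡-5 mod 8), so (4,-5,2)→(4,3,1)
flip: (4,3,1)→(1,-3,4)
translate: b→1 (≡-3 mod 2), so (1,-3,4)→(1,1,2)
reduced (well bottom): (1,1,2) with a≤c, −a<b≤a
well minimum = a = 1

1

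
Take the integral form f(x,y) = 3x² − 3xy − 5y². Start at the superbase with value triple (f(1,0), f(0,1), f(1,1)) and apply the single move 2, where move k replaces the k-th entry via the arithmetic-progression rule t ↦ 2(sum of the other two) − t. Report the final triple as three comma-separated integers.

start (3,-5,-5) = (f(1,0),f(0,1),f(1,1))
replace slot 2: 2·(3+(-5)) − (-5) = 1 → (3,1,-5)

3,1,-5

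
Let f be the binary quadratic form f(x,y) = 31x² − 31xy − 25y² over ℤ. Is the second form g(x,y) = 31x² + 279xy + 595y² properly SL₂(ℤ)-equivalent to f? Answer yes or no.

D₁ = 4061, D₂ = 4061
river cycle of f (length 18): (-25, 31, 31), (31, 31, -25), (-25, 19, 37), (37, 55, -7), (-7, 57, 29), (29, 59, -5), (-5, 61, 17), (17, 41, -35), (-35, 29, 23), (23, 63, -1), … (8 more)
river cycle of g (length 18): (31, 31, -25), (-25, 19, 37), (37, 55, -7), (-7, 57, 29), (29, 59, -5), (-5, 61, 17), (17, 41, -35), (-35, 29, 23), (23, 63, -1), (-1, 63, 23), … (8 more)
cycles coincide ⇒ equivalent

yes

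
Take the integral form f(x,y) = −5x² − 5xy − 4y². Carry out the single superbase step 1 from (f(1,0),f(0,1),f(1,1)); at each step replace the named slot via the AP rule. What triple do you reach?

start (-5,-4,-14) = (f(1,0),f(0,1),f(1,1))
replace slot 1: 2·((-4)+(-14)) − (-5) = -31 → (-31,-4,-14)

-31,-4,-14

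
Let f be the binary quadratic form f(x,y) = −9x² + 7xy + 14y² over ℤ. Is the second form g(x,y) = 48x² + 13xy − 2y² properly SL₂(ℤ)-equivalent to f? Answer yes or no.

D₁ = 553, D₂ = 553
river cycle of f (length 26): (14, 21, -2), (-2, 23, 3), (3, 19, -16), (-16, 13, 6), (6, 23, -1), (-1, 23, 6), (6, 13, -16), (-16, 19, 3), (3, 23, -2), (-2, 21, 14), … (16 more)
river cycle of g (length 26): (-2, 23, 3), (3, 19, -16), (-16, 13, 6), (6, 23, -1), (-1, 23, 6), (6, 13, -16), (-16, 19, 3), (3, 23, -2), (-2, 21, 14), (14, 7, -9), … (16 more)
cycles coincide ⇒ equivalent

yes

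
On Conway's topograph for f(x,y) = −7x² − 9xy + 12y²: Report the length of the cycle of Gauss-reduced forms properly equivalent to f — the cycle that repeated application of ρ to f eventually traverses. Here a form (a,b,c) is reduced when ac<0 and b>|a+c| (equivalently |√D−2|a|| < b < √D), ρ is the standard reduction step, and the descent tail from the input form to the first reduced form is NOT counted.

D = 417, ⌊√D⌋ = 20
descent: ρ → (12,9,-7)  [lands on river]
river: ρ → (-7,19,2)
river: ρ → (2,17,-16)
river: ρ → (-16,15,3)
river: ρ → (3,15,-16)
river: ρ → (-16,17,2)
river: ρ → (2,19,-7)
river: ρ → (-7,9,12)
river: ρ → (12,15,-4)
river: ρ → (-4,17,8)
river: ρ → (8,15,-6)
river: ρ → (-6,9,14)
river: ρ → (14,19,-1)
river: ρ → (-1,19,14)
river: ρ → (14,9,-6)
river: ρ → (-6,15,8)
river: ρ → (8,17,-4)
river: ρ → (-4,15,12)
ρ-cycle length = 18 (tail of 1 descent step not counted)

18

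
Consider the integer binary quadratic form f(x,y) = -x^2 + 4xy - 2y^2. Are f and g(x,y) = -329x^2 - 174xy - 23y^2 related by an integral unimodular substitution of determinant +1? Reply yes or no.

D₁ = 8, D₂ = 8
river cycle of f (length 2): (1, 2, -1), (-1, 2, 1)
river cycle of g (length 2): (-1, 2, 1), (1, 2, -1)
cycles coincide ⇒ equivalent

yes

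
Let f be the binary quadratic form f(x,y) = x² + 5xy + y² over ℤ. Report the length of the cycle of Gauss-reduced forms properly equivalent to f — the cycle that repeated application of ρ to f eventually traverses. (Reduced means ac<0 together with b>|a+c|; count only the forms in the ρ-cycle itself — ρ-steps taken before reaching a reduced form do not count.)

D = 21, ⌊√D⌋ = 4
descent: ρ → (1,3,-3)  [lands on river]
river: ρ → (-3,3,1)
ρ-cycle length = 2 (tail of 1 descent step not counted)

2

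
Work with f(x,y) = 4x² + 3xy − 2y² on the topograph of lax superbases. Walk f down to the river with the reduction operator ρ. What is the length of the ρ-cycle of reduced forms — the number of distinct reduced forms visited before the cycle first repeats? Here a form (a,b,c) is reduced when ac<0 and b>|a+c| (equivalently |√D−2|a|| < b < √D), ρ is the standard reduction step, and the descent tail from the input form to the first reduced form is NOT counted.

D = 41, ⌊√D⌋ = 6
river: ρ → (-2,5,2)
river: ρ → (2,3,-4)
river: ρ → (-4,5,1)
river: ρ → (1,5,-4)
river: ρ → (-4,3,2)
river: ρ → (2,5,-2)
river: ρ → (-2,3,4)
river: ρ → (4,5,-1)
river: ρ → (-1,5,4)
river: ρ → (4,3,-2)
ρ-cycle length = 10 (tail of 0 descent steps not counted)

10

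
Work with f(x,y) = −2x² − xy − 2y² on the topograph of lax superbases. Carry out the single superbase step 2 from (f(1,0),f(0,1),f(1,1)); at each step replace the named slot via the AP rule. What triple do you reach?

start (-2,-2,-5) = (f(1,0),f(0,1),f(1,1))
replace slot 2: 2·((-2)+(-5)) − (-2) = -12 → (-2,-12,-5)

-2,-12,-5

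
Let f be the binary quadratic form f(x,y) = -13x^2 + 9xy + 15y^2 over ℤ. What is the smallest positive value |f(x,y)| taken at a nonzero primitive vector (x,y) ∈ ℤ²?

river: ρ → (15,21,-7)
river: ρ → (-7,21,15)
river: ρ → (15,9,-13)
river: ρ → (-13,17,11)
river: ρ → (11,27,-3)
river: ρ → (-3,27,11)
river: ρ → (11,17,-13)
river: ρ → (-13,9,15)
closes: descent 0, river 8
min |a| on river = 3

3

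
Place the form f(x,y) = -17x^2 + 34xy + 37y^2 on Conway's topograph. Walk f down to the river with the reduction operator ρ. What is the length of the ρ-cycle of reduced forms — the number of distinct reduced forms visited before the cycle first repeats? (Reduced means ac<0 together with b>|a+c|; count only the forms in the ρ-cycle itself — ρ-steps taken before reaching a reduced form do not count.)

D = 3672, ⌊√D⌋ = 60
river: ρ → (37,40,-14)
river: ρ → (-14,44,31)
river: ρ → (31,18,-27)
river: ρ → (-27,36,22)
river: ρ → (22,52,-11)
river: ρ → (-11,58,7)
river: ρ → (7,54,-27)
river: ρ → (-27,54,7)
river: ρ → (7,58,-11)
river: ρ → (-11,52,22)
river: ρ → (22,36,-27)
river: ρ → (-27,18,31)
river: ρ → (31,44,-14)
river: ρ → (-14,40,37)
river: ρ → (37,34,-17)
river: ρ → (-17,34,37)
ρ-cycle length = 16 (tail of 0 descent steps not counted)

16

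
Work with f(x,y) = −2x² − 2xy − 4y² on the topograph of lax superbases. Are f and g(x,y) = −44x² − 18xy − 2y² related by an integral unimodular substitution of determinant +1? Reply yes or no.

D₁ = -28, D₂ = -28
f is negative-definite; reduce −f:
−f: reduced (well bottom): (2,2,4) with a≤c, −a<b≤a
flip sign back: reduced form of f is (-2,-2,-4)
g is negative-definite; reduce −g:
−g: flip: (44,18,2)→(2,-18,44)
−g: translate: b→2 (≡-18 mod 4), so (2,-18,44)→(2,2,4)
−g: reduced (well bottom): (2,2,4) with a≤c, −a<b≤a
flip sign back: reduced form of g is (-2,-2,-4)
reduced forms (-2, -2, -4) vs (-2, -2, -4) ⇒ equivalent

yes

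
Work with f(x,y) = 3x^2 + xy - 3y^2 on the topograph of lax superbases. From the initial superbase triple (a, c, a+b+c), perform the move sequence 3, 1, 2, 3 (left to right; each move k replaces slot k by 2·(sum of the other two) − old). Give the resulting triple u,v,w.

start (3,-3,1) = (f(1,0),f(0,1),f(1,1))
replace slot 3: 2·(3+(-3)) − 1 = -1 → (3,-3,-1)
replace slot 1: 2·((-3)+(-1)) − 3 = -11 → (-11,-3,-1)
replace slot 2: 2·((-11)+(-1)) − (-3) = -21 → (-11,-21,-1)
replace slot 3: 2·((-11)+(-21)) − (-1) = -63 → (-11,-21,-63)

-11,-21,-63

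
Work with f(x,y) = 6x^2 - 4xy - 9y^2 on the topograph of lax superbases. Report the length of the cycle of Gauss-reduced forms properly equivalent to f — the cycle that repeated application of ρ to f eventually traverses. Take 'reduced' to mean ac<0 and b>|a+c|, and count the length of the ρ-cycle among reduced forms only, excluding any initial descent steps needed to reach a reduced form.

D = 232, ⌊√D⌋ = 15
descent: ρ → (-9,4,6)  [lands on river]
river: ρ → (6,8,-7)
river: ρ → (-7,6,7)
river: ρ → (7,8,-6)
river: ρ → (-6,4,9)
river: ρ → (9,14,-1)
river: ρ → (-1,14,9)
river: ρ → (9,4,-6)
river: ρ → (-6,8,7)
river: ρ → (7,6,-7)
river: ρ → (-7,8,6)
river: ρ → (6,4,-9)
river: ρ → (-9,14,1)
river: ρ → (1,14,-9)
ρ-cycle length = 14 (tail of 1 descent step not counted)

14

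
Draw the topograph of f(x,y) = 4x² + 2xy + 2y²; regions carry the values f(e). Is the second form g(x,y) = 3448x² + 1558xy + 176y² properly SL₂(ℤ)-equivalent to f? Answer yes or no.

D₁ = -28, D₂ = -28
f: flip: (4,2,2)→(2,-2,4)
f: translate: b→2 (≡-2 mod 4), so (2,-2,4)→(2,2,4)
f: reduced (well bottom): (2,2,4) with a≤c, −a<b≤a
g: flip: (3448,1558,176)→(176,-1558,3448)
g: translate: b→-150 (≡-1558 mod 352), so (176,-1558,3448)→(176,-150,32)
g: flip: (176,-150,32)→(32,150,176)
g: translate: b→22 (≡150 mod 64), so (32,150,176)→(32,22,4)
g: flip: (32,22,4)→(4,-22,32)
g: translate: b→2 (≡-22 mod 8), so (4,-22,32)→(4,2,2)
g: flip: (4,2,2)→(2,-2,4)
g: translate: b→2 (≡-2 mod 4), so (2,-2,4)→(2,2,4)
g: reduced (well bottom): (2,2,4) with a≤c, −a<b≤a
reduced forms (2, 2, 4) vs (2, 2, 4) ⇒ equivalent

yes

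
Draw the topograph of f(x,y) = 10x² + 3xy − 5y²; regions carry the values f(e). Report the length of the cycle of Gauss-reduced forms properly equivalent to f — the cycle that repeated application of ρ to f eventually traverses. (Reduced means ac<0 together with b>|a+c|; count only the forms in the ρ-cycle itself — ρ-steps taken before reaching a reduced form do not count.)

D = 209, ⌊√D⌋ = 14
descent: ρ → (-5,7,8)  [lands on river]
river: ρ → (8,9,-4)
river: ρ → (-4,7,10)
river: ρ → (10,13,-1)
river: ρ → (-1,13,10)
river: ρ → (10,7,-4)
river: ρ → (-4,9,8)
river: ρ → (8,7,-5)
river: ρ → (-5,13,2)
river: ρ → (2,11,-11)
river: ρ → (-11,11,2)
river: ρ → (2,13,-5)
ρ-cycle length = 12 (tail of 1 descent step not counted)

12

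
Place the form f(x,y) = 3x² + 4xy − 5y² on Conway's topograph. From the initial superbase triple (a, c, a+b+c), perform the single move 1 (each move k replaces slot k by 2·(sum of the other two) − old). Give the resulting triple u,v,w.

start (3,-5,2) = (f(1,0),f(0,1),f(1,1))
replace slot 1: 2·((-5)+2) − 3 = -9 → (-9,-5,2)

-9,-5,2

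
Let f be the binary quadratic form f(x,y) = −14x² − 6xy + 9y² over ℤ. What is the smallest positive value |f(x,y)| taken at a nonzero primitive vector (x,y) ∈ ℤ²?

descent: ρ → (9,6,-14)  [lands on river]
river: ρ → (-14,22,1)
river: ρ → (1,22,-14)
river: ρ → (-14,6,9)
river: ρ → (9,12,-11)
river: ρ → (-11,10,10)
river: ρ → (10,10,-11)
river: ρ → (-11,12,9)
closes: descent 1, river 8
min |a| on river = 1

1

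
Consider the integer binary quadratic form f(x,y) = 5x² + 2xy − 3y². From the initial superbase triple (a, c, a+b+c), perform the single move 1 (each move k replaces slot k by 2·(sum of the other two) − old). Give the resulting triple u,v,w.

start (5,-3,4) = (f(1,0),f(0,1),f(1,1))
replace slot 1: 2·((-3)+4) − 5 = -3 → (-3,-3,4)

-3,-3,4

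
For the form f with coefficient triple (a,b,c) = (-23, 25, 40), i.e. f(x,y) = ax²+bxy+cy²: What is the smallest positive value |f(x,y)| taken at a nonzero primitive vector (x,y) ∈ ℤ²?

river: ρ → (40,55,-8)
river: ρ → (-8,57,33)
river: ρ → (33,9,-32)
river: ρ → (-32,55,10)
river: ρ → (10,65,-2)
river: ρ → (-2,63,42)
river: ρ → (42,21,-23)
river: ρ → (-23,25,40)
closes: descent 0, river 8
min |a| on river = 2

2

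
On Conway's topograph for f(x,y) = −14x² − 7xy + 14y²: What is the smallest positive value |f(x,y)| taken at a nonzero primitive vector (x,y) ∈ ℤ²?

descent: ρ → (14,7,-14)  [lands on river]
river: ρ → (-14,21,7)
river: ρ → (7,21,-14)
river: ρ → (-14,7,14)
river: ρ → (14,21,-7)
river: ρ → (-7,21,14)
closes: descent 1, river 6
min |a| on river = 7

7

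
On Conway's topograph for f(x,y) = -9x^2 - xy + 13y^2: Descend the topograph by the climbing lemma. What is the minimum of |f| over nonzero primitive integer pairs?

descent: ρ → (13,1,-9)
descent: ρ → (-9,17,5)  [lands on river]
river: ρ → (5,13,-15)
river: ρ → (-15,17,3)
river: ρ → (3,19,-9)
closes: descent 2, river 4
min |a| on river = 3

3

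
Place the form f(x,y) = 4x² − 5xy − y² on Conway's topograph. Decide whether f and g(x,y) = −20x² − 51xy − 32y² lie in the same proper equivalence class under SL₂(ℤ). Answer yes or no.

D₁ = 41, D₂ = 41
river cycle of f (length 10): (-1, 5, 4), (4, 3, -2), (-2, 5, 2), (2, 3, -4), (-4, 5, 1), (1, 5, -4), (-4, 3, 2), (2, 5, -2), (-2, 3, 4), (4, 5, -1)
river cycle of g (length 10): (-1, 5, 4), (4, 3, -2), (-2, 5, 2), (2, 3, -4), (-4, 5, 1), (1, 5, -4), (-4, 3, 2), (2, 5, -2), (-2, 3, 4), (4, 5, -1)
cycles coincide ⇒ equivalent

yes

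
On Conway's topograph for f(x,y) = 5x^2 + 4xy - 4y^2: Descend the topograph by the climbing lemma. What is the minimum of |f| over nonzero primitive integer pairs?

river: ρ → (-4,4,5)
river: ρ → (5,6,-3)
river: ρ → (-3,6,5)
river: ρ → (5,4,-4)
closes: descent 0, river 4
min |a| on river = 3

3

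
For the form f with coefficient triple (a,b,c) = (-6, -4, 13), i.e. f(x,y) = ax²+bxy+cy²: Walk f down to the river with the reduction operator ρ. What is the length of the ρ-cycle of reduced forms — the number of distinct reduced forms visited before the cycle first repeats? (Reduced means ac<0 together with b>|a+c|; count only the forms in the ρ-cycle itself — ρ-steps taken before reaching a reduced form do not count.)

D = 328, ⌊√D⌋ = 18
descent: ρ → (13,4,-6)
descent: ρ → (-6,8,11)  [lands on river]
river: ρ → (11,14,-3)
river: ρ → (-3,16,6)
river: ρ → (6,8,-11)
river: ρ → (-11,14,3)
river: ρ → (3,16,-6)
ρ-cycle length = 6 (tail of 2 descent steps not counted)

6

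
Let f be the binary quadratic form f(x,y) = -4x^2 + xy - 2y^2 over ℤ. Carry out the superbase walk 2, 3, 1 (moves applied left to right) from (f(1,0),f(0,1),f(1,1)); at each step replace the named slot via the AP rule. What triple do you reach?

start (-4,-2,-5) = (f(1,0),f(0,1),f(1,1))
replace slot 2: 2·((-4)+(-5)) − (-2) = -16 → (-4,-16,-5)
replace slot 3: 2·((-4)+(-16)) − (-5) = -35 → (-4,-16,-35)
replace slot 1: 2·((-16)+(-35)) − (-4) = -98 → (-98,-16,-35)

-98,-16,-35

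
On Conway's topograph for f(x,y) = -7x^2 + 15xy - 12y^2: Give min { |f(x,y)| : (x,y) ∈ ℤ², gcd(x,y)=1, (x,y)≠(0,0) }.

translate: b→-1 (≡-15 mod 14), so (7,-15,12)→(7,-1,4)
flip: (7,-1,4)→(4,1,7)
reduced (well bottom): (4,1,7) with a≤c, −a<b≤a
well minimum |f| = |-4| = 4 (negative-definite)

4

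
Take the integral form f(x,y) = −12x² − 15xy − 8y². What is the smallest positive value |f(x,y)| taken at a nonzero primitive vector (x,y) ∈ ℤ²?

translate: b→-9 (≡15 mod 24), so (12,15,8)→(12,-9,5)
flip: (12,-9,5)→(5,9,12)
translate: b→-1 (≡9 mod 10), so (5,9,12)→(5,-1,8)
reduced (well bottom): (5,-1,8) with a≤c, −a<b≤a
well minimum |f| = |-5| = 5 (negative-definite)

5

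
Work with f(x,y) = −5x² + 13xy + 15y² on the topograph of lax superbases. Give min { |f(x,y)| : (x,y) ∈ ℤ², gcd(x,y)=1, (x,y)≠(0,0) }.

river: ρ → (15,17,-3)
river: ρ → (-3,19,9)
river: ρ → (9,17,-5)
river: ρ → (-5,13,15)
closes: descent 0, river 4
min |a| on river = 3

3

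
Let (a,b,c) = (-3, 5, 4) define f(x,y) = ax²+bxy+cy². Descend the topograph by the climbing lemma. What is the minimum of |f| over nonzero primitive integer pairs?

river: ρ → (4,3,-4)
river: ρ → (-4,5,3)
river: ρ → (3,7,-2)
river: ρ → (-2,5,6)
river: ρ → (6,7,-1)
river: ρ → (-1,7,6)
river: ρ → (6,5,-2)
river: ρ → (-2,7,3)
river: ρ → (3,5,-4)
river: ρ → (-4,3,4)
river: ρ → (4,5,-3)
river: ρ → (-3,7,2)
river: ρ → (2,5,-6)
river: ρ → (-6,7,1)
river: ρ → (1,7,-6)
river: ρ → (-6,5,2)
river: ρ → (2,7,-3)
river: ρ → (-3,5,4)
closes: descent 0, river 18
min |a| on river = 1

1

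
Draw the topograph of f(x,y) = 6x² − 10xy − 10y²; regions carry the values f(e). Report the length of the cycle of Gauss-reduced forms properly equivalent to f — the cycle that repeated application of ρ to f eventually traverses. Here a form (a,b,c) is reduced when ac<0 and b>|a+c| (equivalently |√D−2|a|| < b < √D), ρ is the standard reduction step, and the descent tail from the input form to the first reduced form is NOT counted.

D = 340, ⌊√D⌋ = 18
descent: ρ → (-10,10,6)  [lands on river]
river: ρ → (6,14,-6)
river: ρ → (-6,10,10)
river: ρ → (10,10,-6)
river: ρ → (-6,14,6)
river: ρ → (6,10,-10)
ρ-cycle length = 6 (tail of 1 descent step not counted)

6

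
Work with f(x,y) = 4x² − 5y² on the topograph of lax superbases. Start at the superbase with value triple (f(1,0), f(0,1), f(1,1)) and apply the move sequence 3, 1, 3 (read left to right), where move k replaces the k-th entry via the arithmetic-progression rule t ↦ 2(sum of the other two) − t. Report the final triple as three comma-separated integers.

start (4,-5,-1) = (f(1,0),f(0,1),f(1,1))
replace slot 3: 2·(4+(-5)) − (-1) = -1 → (4,-5,-1)
replace slot 1: 2·((-5)+(-1)) − 4 = -16 → (-16,-5,-1)
replace slot 3: 2·((-16)+(-5)) − (-1) = -41 → (-16,-5,-41)

-16,-5,-41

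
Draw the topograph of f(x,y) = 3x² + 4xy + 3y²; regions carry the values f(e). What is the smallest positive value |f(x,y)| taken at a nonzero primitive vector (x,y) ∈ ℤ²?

translate: b→-2 (≡4 mod 6), so (3,4,3)→(3,-2,2)
flip: (3,-2,2)→(2,2,3)
reduced (well bottom): (2,2,3) with a≤c, −a<b≤a
well minimum = a = 2

2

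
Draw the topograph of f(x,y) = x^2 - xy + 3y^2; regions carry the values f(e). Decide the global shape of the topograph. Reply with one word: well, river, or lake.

D = b²−4ac = (-1)² − 4·1·3 = -11
D < 0 ⇒ definite ⇒ every region one sign ⇒ single well

well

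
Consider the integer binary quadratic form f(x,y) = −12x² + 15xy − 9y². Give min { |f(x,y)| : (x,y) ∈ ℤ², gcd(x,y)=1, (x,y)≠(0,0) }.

translate: b→9 (≡-15 mod 24), so (12,-15,9)→(12,9,6)
flip: (12,9,6)→(6,-9,12)
translate: b→3 (≡-9 mod 12), so (6,-9,12)→(6,3,9)
reduced (well bottom): (6,3,9) with a≤c, −a<b≤a
well minimum |f| = |-6| = 6 (negative-definite)

6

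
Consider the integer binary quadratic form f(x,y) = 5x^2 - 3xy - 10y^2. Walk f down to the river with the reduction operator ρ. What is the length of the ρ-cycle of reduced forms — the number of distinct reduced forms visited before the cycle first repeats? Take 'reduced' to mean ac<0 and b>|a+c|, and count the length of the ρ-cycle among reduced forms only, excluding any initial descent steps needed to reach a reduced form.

D = 209, ⌊√D⌋ = 14
descent: ρ → (-10,3,5)
descent: ρ → (5,7,-8)  [lands on river]
river: ρ → (-8,9,4)
river: ρ → (4,7,-10)
river: ρ → (-10,13,1)
river: ρ → (1,13,-10)
river: ρ → (-10,7,4)
river: ρ → (4,9,-8)
river: ρ → (-8,7,5)
river: ρ → (5,13,-2)
river: ρ → (-2,11,11)
river: ρ → (11,11,-2)
river: ρ → (-2,13,5)
ρ-cycle length = 12 (tail of 2 descent steps not counted)

12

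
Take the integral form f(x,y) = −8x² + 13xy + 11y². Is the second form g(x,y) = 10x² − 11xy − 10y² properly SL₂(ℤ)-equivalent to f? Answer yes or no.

D₁ = 521, D₂ = 521
river cycle of f (length 34): (11, 9, -10), (-10, 11, 10), (10, 9, -11), (-11, 13, 8), (8, 19, -5), (-5, 21, 4), (4, 19, -10), (-10, 21, 2), (2, 19, -20), (-20, 21, 1), … (24 more)
river cycle of g (length 34): (-10, 11, 10), (10, 9, -11), (-11, 13, 8), (8, 19, -5), (-5, 21, 4), (4, 19, -10), (-10, 21, 2), (2, 19, -20), (-20, 21, 1), (1, 21, -20), … (24 more)
cycles coincide ⇒ equivalent

yes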